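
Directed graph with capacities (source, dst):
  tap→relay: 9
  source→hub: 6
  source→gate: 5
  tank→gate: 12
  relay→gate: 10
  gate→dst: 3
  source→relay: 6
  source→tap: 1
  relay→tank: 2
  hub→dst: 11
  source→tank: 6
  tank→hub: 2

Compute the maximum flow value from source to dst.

Augment source→hub→dst: bottleneck 6. Total 6.
Augment source→gate→dst: bottleneck 3. Total 9.
Augment source→tank→hub→dst: bottleneck 2. Total 11.
No augmenting path remains in the residual graph.

11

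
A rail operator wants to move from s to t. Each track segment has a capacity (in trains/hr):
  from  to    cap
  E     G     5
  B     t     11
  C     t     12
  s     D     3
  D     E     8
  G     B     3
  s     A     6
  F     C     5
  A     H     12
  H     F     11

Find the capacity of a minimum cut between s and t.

8

Max flow = 8 (via 2 augmenting paths).
In the residual at optimum, the set reachable from s is {A, F, H, s}.
Cut edges: F→C (cap 5), s→D (cap 3). Sum = 8.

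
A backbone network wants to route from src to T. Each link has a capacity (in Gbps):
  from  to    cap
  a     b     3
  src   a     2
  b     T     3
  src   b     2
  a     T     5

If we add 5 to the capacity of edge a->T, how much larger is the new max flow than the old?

Original max flow = 4.
Edge a->T does not cross the min cut (source side {src}), so extra capacity there cannot help.
New max flow = 4. Increase = 0.

0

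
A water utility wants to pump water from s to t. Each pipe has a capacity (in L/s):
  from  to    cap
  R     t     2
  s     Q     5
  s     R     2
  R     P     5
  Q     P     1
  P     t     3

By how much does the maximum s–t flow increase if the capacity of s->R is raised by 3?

2

Original max flow = 3.
After raising cap(s->R), augmenting paths through that edge carry 2 more units.
New max flow = 5. Increase = 2.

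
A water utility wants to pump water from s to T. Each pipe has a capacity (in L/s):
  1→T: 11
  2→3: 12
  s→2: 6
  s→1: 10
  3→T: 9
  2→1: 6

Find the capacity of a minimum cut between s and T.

16

Max flow = 16 (via 3 augmenting paths).
In the residual at optimum, the set reachable from s is {s}.
Cut edges: s→2 (cap 6), s→1 (cap 10). Sum = 16.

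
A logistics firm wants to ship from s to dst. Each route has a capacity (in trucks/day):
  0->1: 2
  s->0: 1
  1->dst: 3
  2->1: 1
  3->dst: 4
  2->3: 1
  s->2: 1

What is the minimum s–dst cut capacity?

2

Max flow = 2 (via 2 augmenting paths).
In the residual at optimum, the set reachable from s is {s}.
Cut edges: s->0 (cap 1), s->2 (cap 1). Sum = 2.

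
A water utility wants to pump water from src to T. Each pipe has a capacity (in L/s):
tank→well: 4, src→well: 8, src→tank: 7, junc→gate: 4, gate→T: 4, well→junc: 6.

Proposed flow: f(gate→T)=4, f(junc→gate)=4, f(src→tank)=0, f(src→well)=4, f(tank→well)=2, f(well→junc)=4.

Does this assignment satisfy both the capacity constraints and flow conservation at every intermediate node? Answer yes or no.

Conservation fails at tank: inflow 0 ≠ outflow 2.

No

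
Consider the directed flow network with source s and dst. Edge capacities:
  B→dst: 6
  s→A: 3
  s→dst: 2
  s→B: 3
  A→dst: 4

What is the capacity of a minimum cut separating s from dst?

8

Max flow = 8 (via 3 augmenting paths).
In the residual at optimum, the set reachable from s is {s}.
Cut edges: s→A (cap 3), s→B (cap 3), s→dst (cap 2). Sum = 8.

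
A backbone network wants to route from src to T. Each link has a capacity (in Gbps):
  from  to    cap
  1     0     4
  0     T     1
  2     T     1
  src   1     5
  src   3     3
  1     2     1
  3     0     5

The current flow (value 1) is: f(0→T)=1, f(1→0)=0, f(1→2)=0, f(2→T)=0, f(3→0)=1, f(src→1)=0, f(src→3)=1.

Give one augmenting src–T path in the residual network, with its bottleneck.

src→1→2→T, bottleneck 1

Residual along src→1→2→T: src→1: 5, 1→2: 1, 2→T: 1.
Bottleneck = min = 1.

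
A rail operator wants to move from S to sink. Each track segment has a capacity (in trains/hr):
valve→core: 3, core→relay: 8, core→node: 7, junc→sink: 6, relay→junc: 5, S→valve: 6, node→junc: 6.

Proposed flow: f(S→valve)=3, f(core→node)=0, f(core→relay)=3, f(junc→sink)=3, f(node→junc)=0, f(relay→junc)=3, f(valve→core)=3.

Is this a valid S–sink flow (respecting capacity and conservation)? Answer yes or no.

Yes

Every edge has 0 ≤ f(e) ≤ cap(e).
At each intermediate node, inflow equals outflow.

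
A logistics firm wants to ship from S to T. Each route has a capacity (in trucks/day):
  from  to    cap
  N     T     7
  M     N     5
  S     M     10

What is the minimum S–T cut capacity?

5

Max flow = 5 (via 1 augmenting path).
In the residual at optimum, the set reachable from S is {M, S}.
Cut edges: M->N (cap 5). Sum = 5.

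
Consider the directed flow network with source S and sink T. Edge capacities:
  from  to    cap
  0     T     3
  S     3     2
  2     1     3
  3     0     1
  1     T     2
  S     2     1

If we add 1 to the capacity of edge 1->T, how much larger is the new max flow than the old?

0

Original max flow = 2.
Edge 1->T does not cross the min cut (source side {3, S}), so extra capacity there cannot help.
New max flow = 2. Increase = 0.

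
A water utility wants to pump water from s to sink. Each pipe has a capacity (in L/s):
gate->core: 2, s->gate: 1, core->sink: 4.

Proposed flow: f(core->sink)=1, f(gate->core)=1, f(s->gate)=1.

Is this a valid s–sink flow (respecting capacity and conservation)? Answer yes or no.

Every edge has 0 ≤ f(e) ≤ cap(e).
At each intermediate node, inflow equals outflow.

Yes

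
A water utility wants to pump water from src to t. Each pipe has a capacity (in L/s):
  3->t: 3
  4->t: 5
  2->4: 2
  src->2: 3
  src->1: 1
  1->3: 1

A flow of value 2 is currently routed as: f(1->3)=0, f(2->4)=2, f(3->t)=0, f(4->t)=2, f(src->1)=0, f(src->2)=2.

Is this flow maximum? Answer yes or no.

Residual path src->1->3->t has bottleneck 1 > 0.
Pushing 1 along it raises the flow to 3, so the given flow is not maximum.

No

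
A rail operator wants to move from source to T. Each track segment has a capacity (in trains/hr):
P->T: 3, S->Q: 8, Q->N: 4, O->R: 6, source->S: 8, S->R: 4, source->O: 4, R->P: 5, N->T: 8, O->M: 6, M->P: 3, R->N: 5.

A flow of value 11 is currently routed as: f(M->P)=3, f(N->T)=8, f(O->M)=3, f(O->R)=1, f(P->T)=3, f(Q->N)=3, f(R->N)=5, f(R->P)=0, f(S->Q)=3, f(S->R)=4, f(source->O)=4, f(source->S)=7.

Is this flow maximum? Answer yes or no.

Yes

Residual reachable from source: {M, N, O, P, Q, R, S, source}; T is not reachable.
Saturated cut: P->T, N->T with total capacity 11 = current flow value. Flow is maximum.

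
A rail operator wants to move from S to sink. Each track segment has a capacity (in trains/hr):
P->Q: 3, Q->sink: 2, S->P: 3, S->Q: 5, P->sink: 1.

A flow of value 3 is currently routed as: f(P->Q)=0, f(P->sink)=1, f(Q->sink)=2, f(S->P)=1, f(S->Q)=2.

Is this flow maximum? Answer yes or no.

Residual reachable from S: {P, Q, S}; sink is not reachable.
Saturated cut: P->sink, Q->sink with total capacity 3 = current flow value. Flow is maximum.

Yes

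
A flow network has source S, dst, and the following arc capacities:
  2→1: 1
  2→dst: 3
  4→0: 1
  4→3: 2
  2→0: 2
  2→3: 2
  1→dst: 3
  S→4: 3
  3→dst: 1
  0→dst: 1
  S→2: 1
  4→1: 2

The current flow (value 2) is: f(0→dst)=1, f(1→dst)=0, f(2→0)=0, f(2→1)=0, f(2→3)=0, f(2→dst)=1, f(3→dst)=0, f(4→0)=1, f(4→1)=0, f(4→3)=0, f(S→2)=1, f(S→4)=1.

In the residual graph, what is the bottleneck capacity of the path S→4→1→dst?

Residual capacities along the path: S→4: 2, 4→1: 2, 1→dst: 3.
Minimum is 2.

2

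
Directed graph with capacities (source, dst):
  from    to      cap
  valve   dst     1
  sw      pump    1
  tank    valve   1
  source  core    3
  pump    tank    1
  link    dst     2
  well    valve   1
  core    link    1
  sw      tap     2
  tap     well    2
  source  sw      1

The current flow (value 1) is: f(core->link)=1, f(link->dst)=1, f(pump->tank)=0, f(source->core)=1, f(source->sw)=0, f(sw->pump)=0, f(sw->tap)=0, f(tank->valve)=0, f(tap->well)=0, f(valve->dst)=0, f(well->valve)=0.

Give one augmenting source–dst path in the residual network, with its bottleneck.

source->sw->tap->well->valve->dst, bottleneck 1

Residual along source->sw->tap->well->valve->dst: source->sw: 1, sw->tap: 2, tap->well: 2, well->valve: 1, valve->dst: 1.
Bottleneck = min = 1.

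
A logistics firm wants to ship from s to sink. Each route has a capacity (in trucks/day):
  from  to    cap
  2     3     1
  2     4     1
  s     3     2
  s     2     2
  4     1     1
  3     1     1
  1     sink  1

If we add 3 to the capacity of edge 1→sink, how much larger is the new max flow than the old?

Original max flow = 1.
After raising cap(1→sink), augmenting paths through that edge carry 1 more unit.
New max flow = 2. Increase = 1.

1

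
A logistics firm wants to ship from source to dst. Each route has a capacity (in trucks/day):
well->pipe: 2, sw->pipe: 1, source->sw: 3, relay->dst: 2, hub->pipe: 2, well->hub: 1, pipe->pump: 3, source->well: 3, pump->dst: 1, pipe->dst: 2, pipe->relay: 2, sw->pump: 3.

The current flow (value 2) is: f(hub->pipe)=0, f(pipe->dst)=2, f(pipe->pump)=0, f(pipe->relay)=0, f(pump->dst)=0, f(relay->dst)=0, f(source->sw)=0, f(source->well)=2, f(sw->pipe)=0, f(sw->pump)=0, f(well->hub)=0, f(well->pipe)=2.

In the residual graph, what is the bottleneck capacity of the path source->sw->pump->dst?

Residual capacities along the path: source->sw: 3, sw->pump: 3, pump->dst: 1.
Minimum is 1.

1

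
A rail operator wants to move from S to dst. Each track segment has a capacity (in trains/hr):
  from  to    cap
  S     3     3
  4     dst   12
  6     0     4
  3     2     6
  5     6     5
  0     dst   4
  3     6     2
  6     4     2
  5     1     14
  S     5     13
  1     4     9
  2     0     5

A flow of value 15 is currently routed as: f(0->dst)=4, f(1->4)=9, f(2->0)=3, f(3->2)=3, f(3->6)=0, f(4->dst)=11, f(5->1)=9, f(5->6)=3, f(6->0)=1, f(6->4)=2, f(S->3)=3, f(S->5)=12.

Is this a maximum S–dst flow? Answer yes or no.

Residual reachable from S: {0, 1, 2, 3, 5, 6, S}; dst is not reachable.
Saturated cut: 6->4, 0->dst, 1->4 with total capacity 15 = current flow value. Flow is maximum.

Yes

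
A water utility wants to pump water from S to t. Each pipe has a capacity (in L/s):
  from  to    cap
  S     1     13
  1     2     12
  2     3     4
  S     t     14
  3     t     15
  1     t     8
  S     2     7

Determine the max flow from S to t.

26

Augment S→t: bottleneck 14. Total 14.
Augment S→1→t: bottleneck 8. Total 22.
Augment S→2→3→t: bottleneck 4. Total 26.
No augmenting path remains in the residual graph.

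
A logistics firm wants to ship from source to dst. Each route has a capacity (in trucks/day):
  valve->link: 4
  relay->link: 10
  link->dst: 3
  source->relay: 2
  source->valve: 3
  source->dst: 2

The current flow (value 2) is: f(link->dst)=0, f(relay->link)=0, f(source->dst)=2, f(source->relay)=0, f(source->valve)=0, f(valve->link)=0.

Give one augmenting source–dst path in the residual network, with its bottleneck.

source->valve->link->dst, bottleneck 3

Residual along source->valve->link->dst: source->valve: 3, valve->link: 4, link->dst: 3.
Bottleneck = min = 3.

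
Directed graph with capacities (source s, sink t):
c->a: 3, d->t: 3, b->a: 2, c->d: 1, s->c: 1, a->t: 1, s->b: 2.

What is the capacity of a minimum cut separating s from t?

Max flow = 2 (via 2 augmenting paths).
In the residual at optimum, the set reachable from s is {a, b, s}.
Cut edges: s->c (cap 1), a->t (cap 1). Sum = 2.

2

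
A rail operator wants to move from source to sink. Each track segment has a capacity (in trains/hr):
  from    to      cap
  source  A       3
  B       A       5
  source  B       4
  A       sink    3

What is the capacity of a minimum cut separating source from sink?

3

Max flow = 3 (via 1 augmenting path).
In the residual at optimum, the set reachable from source is {A, B, source}.
Cut edges: A->sink (cap 3). Sum = 3.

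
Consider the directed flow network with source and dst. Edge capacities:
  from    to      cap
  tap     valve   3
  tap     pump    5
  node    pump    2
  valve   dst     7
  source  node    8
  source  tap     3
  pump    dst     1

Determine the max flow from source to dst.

Augment source->node->pump->dst: bottleneck 1. Total 1.
Augment source->tap->valve->dst: bottleneck 3. Total 4.
No augmenting path remains in the residual graph.

4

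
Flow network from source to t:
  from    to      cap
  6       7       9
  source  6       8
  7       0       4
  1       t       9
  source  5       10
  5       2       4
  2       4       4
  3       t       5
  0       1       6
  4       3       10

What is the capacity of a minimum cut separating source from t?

8

Max flow = 8 (via 2 augmenting paths).
In the residual at optimum, the set reachable from source is {5, 6, 7, source}.
Cut edges: 5->2 (cap 4), 7->0 (cap 4). Sum = 8.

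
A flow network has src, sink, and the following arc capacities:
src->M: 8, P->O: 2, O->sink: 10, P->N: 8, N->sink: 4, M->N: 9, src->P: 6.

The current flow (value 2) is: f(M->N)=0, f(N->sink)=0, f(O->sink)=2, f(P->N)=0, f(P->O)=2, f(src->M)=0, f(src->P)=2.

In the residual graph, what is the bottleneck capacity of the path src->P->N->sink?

4

Residual capacities along the path: src->P: 4, P->N: 8, N->sink: 4.
Minimum is 4.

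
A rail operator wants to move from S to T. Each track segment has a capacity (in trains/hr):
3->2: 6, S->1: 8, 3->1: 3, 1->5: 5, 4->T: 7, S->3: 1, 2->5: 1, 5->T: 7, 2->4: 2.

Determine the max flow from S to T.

6

Augment S->1->5->T: bottleneck 5. Total 5.
Augment S->3->2->4->T: bottleneck 1. Total 6.
No augmenting path remains in the residual graph.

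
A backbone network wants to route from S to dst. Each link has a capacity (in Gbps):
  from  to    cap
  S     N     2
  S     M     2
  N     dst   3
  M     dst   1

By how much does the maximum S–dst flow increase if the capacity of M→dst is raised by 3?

Original max flow = 3.
After raising cap(M→dst), augmenting paths through that edge carry 1 more unit.
New max flow = 4. Increase = 1.

1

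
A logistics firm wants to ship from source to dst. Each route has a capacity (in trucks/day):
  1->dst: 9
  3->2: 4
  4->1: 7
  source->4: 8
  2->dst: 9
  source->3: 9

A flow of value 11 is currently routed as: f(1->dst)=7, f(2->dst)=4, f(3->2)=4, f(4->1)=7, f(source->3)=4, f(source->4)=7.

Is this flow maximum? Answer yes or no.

Yes

Residual reachable from source: {3, 4, source}; dst is not reachable.
Saturated cut: 3->2, 4->1 with total capacity 11 = current flow value. Flow is maximum.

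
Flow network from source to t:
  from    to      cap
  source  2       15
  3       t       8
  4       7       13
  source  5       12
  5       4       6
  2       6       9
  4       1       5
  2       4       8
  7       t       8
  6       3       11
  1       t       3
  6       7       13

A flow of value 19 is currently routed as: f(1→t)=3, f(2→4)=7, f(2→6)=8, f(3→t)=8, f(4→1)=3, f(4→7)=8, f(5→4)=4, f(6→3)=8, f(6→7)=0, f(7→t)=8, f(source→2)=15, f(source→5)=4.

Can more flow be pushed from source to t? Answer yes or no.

No

Residual reachable from source: {1, 2, 3, 4, 5, 6, 7, source}; t is not reachable.
Saturated cut: 1→t, 7→t, 3→t with total capacity 19 = current flow value. Flow is maximum.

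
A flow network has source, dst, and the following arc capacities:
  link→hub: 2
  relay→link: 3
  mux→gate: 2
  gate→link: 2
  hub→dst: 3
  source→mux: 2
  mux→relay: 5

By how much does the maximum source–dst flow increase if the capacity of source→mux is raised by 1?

0

Original max flow = 2.
Even with extra capacity on source→mux, another cut of capacity 2 remains binding.
New max flow = 2. Increase = 0.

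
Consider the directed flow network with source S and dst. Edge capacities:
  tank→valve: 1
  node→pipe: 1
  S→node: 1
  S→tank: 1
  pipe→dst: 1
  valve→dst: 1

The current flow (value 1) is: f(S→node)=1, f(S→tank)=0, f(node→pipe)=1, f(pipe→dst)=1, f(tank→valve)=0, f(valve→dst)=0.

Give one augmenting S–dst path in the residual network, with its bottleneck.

S→tank→valve→dst, bottleneck 1

Residual along S→tank→valve→dst: S→tank: 1, tank→valve: 1, valve→dst: 1.
Bottleneck = min = 1.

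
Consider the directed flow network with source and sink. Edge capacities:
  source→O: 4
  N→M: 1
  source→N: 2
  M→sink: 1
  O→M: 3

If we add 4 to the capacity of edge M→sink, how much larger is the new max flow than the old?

Original max flow = 1.
After raising cap(M→sink), augmenting paths through that edge carry 3 more units.
New max flow = 4. Increase = 3.

3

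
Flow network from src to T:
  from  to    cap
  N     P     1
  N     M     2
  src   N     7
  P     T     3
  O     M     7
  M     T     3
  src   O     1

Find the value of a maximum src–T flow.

Augment src->N->P->T: bottleneck 1. Total 1.
Augment src->N->M->T: bottleneck 2. Total 3.
Augment src->O->M->T: bottleneck 1. Total 4.
No augmenting path remains in the residual graph.

4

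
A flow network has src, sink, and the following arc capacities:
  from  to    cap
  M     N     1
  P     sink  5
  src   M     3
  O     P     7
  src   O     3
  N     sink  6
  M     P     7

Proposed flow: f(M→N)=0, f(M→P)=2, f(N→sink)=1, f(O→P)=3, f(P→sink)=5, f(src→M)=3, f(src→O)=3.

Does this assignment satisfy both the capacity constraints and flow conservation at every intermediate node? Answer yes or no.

Conservation fails at M: inflow 3 ≠ outflow 2.

No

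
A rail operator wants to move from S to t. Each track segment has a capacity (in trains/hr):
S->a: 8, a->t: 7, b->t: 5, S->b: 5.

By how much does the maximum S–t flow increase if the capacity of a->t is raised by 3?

1

Original max flow = 12.
After raising cap(a->t), augmenting paths through that edge carry 1 more unit.
New max flow = 13. Increase = 1.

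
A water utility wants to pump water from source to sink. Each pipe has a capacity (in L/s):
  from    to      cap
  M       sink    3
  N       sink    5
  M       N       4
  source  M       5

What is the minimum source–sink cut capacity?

Max flow = 5 (via 2 augmenting paths).
In the residual at optimum, the set reachable from source is {source}.
Cut edges: source->M (cap 5). Sum = 5.

5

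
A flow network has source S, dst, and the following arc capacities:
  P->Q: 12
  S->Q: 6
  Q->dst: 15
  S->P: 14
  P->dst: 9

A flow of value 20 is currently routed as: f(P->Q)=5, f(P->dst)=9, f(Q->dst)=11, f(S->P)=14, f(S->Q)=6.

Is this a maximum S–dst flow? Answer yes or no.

Residual reachable from S: {S}; dst is not reachable.
Saturated cut: S->P, S->Q with total capacity 20 = current flow value. Flow is maximum.

Yes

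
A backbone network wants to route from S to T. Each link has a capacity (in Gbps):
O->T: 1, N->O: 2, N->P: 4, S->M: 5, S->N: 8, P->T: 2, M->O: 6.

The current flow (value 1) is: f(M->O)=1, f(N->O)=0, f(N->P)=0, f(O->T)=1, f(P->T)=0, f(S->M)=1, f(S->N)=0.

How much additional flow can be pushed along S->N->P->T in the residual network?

2

Residual capacities along the path: S->N: 8, N->P: 4, P->T: 2.
Minimum is 2.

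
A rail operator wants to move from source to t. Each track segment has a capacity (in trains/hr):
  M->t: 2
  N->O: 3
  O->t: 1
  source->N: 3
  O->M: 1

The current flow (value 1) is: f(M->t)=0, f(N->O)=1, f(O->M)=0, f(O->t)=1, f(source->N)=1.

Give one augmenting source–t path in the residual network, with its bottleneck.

source->N->O->M->t, bottleneck 1

Residual along source->N->O->M->t: source->N: 2, N->O: 2, O->M: 1, M->t: 2.
Bottleneck = min = 1.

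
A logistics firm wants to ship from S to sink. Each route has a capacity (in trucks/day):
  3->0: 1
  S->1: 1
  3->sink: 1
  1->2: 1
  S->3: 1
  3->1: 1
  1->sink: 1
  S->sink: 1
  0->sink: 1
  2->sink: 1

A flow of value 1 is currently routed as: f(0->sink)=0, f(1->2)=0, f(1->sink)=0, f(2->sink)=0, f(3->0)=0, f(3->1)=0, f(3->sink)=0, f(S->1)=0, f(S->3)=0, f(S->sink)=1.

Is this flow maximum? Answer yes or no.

Residual path S->3->sink has bottleneck 1 > 0.
Pushing 1 along it raises the flow to 2, so the given flow is not maximum.

No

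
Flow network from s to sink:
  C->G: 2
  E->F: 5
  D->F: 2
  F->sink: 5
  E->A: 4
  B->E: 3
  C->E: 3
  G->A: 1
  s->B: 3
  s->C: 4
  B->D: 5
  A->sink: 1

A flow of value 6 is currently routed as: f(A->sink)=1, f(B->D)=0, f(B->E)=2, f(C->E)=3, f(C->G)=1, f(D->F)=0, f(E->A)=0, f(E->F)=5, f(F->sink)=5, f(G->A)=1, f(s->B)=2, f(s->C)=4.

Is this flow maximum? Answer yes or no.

Residual reachable from s: {A, B, C, D, E, F, G, s}; sink is not reachable.
Saturated cut: A->sink, F->sink with total capacity 6 = current flow value. Flow is maximum.

Yes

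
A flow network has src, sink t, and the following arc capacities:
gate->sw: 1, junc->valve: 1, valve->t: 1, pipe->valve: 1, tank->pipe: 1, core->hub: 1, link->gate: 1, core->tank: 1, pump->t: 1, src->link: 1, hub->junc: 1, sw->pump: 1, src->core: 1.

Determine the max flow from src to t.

2

Augment src->core->tank->pipe->valve->t: bottleneck 1. Total 1.
Augment src->link->gate->sw->pump->t: bottleneck 1. Total 2.
No augmenting path remains in the residual graph.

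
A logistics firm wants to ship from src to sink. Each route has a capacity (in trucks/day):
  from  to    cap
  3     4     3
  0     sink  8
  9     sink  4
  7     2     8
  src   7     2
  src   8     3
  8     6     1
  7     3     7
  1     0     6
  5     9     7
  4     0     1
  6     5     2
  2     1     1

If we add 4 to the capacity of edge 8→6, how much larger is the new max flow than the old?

1

Original max flow = 3.
After raising cap(8→6), augmenting paths through that edge carry 1 more unit.
New max flow = 4. Increase = 1.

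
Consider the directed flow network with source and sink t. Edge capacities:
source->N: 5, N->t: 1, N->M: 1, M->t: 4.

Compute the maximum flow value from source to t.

Augment source->N->t: bottleneck 1. Total 1.
Augment source->N->M->t: bottleneck 1. Total 2.
No augmenting path remains in the residual graph.

2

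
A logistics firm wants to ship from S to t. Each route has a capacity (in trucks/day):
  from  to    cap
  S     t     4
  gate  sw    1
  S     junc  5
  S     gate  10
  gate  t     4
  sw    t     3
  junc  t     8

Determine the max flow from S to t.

14

Augment S->t: bottleneck 4. Total 4.
Augment S->gate->t: bottleneck 4. Total 8.
Augment S->junc->t: bottleneck 5. Total 13.
Augment S->gate->sw->t: bottleneck 1. Total 14.
No augmenting path remains in the residual graph.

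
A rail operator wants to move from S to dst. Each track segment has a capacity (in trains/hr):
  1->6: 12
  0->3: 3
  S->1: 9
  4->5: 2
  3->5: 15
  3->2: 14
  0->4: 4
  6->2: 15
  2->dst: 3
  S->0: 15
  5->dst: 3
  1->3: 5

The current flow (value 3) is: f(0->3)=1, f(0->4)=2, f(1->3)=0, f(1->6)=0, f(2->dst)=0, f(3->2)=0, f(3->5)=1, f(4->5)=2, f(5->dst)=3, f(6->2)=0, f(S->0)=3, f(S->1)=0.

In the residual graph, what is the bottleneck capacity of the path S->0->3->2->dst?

Residual capacities along the path: S->0: 12, 0->3: 2, 3->2: 14, 2->dst: 3.
Minimum is 2.

2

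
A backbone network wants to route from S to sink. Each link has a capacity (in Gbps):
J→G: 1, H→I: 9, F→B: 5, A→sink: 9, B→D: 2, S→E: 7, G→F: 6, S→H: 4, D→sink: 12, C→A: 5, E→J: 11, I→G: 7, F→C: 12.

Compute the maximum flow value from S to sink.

5

Augment S→E→J→G→F→B→D→sink: bottleneck 1. Total 1.
Augment S→H→I→G→F→B→D→sink: bottleneck 1. Total 2.
Augment S→H→I→G→F→C→A→sink: bottleneck 3. Total 5.
No augmenting path remains in the residual graph.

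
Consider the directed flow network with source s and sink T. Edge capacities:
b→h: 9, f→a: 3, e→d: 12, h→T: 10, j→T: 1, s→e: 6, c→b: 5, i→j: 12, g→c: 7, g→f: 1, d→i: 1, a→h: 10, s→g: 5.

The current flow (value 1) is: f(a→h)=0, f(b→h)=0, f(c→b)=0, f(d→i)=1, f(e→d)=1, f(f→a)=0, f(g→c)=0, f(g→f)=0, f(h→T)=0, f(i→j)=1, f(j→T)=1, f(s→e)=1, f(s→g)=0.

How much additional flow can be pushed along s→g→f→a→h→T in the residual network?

1

Residual capacities along the path: s→g: 5, g→f: 1, f→a: 3, a→h: 10, h→T: 10.
Minimum is 1.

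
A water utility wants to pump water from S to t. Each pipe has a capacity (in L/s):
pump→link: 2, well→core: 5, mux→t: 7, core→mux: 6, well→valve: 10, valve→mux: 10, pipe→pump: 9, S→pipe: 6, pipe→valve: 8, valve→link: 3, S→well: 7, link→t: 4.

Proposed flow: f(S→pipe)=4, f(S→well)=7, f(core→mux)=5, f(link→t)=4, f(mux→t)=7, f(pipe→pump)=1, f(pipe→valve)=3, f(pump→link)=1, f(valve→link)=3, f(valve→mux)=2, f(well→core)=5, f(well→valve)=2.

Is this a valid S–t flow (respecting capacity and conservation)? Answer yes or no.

Every edge has 0 ≤ f(e) ≤ cap(e).
At each intermediate node, inflow equals outflow.

Yes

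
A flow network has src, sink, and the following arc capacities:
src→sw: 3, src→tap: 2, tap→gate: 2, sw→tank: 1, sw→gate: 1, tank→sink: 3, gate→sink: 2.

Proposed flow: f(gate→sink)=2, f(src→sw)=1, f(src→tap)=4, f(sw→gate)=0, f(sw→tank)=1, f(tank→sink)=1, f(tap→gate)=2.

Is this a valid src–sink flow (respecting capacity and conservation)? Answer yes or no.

Capacity violated on src→tap: flow 4 > capacity 2.

No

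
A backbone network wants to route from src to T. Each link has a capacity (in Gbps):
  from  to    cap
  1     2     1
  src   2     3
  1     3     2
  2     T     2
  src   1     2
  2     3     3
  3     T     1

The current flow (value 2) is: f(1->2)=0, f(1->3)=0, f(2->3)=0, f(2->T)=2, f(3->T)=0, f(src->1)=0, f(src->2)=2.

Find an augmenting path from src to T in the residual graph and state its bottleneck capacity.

Residual along src->1->3->T: src->1: 2, 1->3: 2, 3->T: 1.
Bottleneck = min = 1.

src->1->3->T, bottleneck 1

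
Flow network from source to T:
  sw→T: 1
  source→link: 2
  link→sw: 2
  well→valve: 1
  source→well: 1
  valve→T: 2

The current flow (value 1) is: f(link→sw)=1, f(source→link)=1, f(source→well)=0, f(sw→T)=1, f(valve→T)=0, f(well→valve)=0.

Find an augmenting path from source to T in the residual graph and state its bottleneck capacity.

Residual along source→well→valve→T: source→well: 1, well→valve: 1, valve→T: 2.
Bottleneck = min = 1.

source→well→valve→T, bottleneck 1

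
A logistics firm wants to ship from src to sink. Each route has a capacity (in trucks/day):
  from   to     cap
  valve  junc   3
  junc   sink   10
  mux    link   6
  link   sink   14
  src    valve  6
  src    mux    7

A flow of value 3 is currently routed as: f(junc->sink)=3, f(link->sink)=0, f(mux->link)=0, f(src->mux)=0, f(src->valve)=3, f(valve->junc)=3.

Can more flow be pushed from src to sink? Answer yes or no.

Residual path src->mux->link->sink has bottleneck 6 > 0.
Pushing 6 along it raises the flow to 9, so the given flow is not maximum.

Yes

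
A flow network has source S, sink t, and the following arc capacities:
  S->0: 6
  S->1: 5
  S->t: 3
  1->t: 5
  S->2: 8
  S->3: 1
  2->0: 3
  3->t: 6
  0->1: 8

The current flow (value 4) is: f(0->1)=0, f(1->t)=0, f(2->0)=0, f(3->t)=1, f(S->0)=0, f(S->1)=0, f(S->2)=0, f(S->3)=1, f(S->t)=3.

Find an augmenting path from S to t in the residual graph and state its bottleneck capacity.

S->1->t, bottleneck 5

Residual along S->1->t: S->1: 5, 1->t: 5.
Bottleneck = min = 5.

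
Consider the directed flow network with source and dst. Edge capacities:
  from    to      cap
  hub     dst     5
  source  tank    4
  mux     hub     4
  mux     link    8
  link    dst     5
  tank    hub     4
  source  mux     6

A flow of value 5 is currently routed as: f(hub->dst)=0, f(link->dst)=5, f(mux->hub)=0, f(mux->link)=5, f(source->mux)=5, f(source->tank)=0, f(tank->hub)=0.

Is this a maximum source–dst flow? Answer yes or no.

Residual path source->mux->hub->dst has bottleneck 1 > 0.
Pushing 1 along it raises the flow to 6, so the given flow is not maximum.

No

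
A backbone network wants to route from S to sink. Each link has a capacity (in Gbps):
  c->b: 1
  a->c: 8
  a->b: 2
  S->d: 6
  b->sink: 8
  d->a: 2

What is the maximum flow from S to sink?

2

Augment S->d->a->b->sink: bottleneck 2. Total 2.
No augmenting path remains in the residual graph.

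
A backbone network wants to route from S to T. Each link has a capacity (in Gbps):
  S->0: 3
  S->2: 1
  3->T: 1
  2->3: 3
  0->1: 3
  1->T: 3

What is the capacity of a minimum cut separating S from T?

Max flow = 4 (via 2 augmenting paths).
In the residual at optimum, the set reachable from S is {S}.
Cut edges: S->2 (cap 1), S->0 (cap 3). Sum = 4.

4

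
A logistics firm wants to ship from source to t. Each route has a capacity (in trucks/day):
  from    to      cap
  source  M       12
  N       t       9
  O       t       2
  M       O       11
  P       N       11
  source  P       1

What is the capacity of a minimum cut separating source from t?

3

Max flow = 3 (via 2 augmenting paths).
In the residual at optimum, the set reachable from source is {M, O, source}.
Cut edges: source->P (cap 1), O->t (cap 2). Sum = 3.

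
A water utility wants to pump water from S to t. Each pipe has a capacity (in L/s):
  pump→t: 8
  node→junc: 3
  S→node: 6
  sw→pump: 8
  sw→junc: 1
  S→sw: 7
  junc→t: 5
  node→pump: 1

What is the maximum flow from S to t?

11

Augment S→sw→junc→t: bottleneck 1. Total 1.
Augment S→sw→pump→t: bottleneck 6. Total 7.
Augment S→node→junc→t: bottleneck 3. Total 10.
Augment S→node→pump→t: bottleneck 1. Total 11.
No augmenting path remains in the residual graph.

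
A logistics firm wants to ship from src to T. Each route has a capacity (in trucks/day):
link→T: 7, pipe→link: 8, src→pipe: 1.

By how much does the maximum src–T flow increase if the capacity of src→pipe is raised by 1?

1

Original max flow = 1.
After raising cap(src→pipe), augmenting paths through that edge carry 1 more unit.
New max flow = 2. Increase = 1.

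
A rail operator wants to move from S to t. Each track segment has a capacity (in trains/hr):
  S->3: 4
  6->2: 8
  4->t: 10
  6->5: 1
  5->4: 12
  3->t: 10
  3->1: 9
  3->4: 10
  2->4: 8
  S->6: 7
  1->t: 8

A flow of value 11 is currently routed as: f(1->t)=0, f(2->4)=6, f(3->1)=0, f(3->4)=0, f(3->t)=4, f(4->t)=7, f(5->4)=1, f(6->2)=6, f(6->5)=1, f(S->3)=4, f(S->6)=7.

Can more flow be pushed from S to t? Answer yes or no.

Residual reachable from S: {S}; t is not reachable.
Saturated cut: S->6, S->3 with total capacity 11 = current flow value. Flow is maximum.

No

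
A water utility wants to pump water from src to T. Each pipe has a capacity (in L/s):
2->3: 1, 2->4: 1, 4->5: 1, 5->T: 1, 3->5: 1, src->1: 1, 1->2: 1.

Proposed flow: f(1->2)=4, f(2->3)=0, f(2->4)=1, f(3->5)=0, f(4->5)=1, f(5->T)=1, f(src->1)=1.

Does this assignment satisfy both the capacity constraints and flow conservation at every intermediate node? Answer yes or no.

No

Capacity violated on 1->2: flow 4 > capacity 1.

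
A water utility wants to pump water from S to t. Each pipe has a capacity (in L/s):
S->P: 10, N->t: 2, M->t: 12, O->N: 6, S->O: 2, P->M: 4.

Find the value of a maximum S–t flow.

6

Augment S->O->N->t: bottleneck 2. Total 2.
Augment S->P->M->t: bottleneck 4. Total 6.
No augmenting path remains in the residual graph.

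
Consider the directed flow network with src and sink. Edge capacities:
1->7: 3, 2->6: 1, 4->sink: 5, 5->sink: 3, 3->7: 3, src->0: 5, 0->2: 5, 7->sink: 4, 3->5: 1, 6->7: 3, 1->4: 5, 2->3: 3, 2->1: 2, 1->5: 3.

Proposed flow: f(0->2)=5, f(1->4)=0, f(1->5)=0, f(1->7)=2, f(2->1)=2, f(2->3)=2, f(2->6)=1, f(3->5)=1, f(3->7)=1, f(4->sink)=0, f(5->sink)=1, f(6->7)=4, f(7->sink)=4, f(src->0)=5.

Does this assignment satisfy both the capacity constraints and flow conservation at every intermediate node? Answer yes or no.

Capacity violated on 6->7: flow 4 > capacity 3.

No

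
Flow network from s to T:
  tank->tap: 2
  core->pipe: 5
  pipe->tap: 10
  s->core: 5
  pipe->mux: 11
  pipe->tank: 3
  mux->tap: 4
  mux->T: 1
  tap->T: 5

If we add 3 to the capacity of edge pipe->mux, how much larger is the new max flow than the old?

0

Original max flow = 5.
Edge pipe->mux does not cross the min cut (source side {s}), so extra capacity there cannot help.
New max flow = 5. Increase = 0.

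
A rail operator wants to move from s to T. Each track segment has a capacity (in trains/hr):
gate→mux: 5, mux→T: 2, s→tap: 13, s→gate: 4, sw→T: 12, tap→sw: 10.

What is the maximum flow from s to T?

Augment s→tap→sw→T: bottleneck 10. Total 10.
Augment s→gate→mux→T: bottleneck 2. Total 12.
No augmenting path remains in the residual graph.

12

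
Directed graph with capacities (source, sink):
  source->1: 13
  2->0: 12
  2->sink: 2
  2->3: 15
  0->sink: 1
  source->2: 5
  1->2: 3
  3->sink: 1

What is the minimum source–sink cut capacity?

4

Max flow = 4 (via 3 augmenting paths).
In the residual at optimum, the set reachable from source is {0, 1, 2, 3, source}.
Cut edges: 2->sink (cap 2), 0->sink (cap 1), 3->sink (cap 1). Sum = 4.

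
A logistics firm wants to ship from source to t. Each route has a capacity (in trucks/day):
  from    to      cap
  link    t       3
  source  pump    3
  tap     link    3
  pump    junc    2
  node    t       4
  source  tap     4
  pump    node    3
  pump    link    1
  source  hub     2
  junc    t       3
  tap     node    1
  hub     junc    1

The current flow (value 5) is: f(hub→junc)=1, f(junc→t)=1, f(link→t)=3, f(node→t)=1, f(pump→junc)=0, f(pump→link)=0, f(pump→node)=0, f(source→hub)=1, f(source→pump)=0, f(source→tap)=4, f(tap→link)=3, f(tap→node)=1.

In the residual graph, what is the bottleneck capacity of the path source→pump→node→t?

3

Residual capacities along the path: source→pump: 3, pump→node: 3, node→t: 3.
Minimum is 3.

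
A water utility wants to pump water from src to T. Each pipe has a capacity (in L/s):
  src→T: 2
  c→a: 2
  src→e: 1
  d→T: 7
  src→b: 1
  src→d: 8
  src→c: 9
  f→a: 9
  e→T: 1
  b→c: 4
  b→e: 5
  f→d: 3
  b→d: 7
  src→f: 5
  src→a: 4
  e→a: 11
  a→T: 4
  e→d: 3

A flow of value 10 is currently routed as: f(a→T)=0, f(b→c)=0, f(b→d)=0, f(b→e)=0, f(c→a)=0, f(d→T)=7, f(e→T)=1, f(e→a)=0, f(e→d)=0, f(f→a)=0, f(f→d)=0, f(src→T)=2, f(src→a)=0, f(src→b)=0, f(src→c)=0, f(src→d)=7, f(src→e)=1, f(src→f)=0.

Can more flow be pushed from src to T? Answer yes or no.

Residual path src→a→T has bottleneck 4 > 0.
Pushing 4 along it raises the flow to 14, so the given flow is not maximum.

Yes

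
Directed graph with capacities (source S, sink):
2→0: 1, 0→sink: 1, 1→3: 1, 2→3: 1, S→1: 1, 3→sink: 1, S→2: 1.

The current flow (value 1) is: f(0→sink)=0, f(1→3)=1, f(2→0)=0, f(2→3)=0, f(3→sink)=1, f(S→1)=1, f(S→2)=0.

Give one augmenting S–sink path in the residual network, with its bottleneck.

S→2→0→sink, bottleneck 1

Residual along S→2→0→sink: S→2: 1, 2→0: 1, 0→sink: 1.
Bottleneck = min = 1.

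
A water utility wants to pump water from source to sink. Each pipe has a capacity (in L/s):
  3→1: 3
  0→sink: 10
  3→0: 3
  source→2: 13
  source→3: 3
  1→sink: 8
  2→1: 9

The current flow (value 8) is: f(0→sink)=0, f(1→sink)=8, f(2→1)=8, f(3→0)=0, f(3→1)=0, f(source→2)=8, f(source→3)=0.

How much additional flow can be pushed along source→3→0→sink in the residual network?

Residual capacities along the path: source→3: 3, 3→0: 3, 0→sink: 10.
Minimum is 3.

3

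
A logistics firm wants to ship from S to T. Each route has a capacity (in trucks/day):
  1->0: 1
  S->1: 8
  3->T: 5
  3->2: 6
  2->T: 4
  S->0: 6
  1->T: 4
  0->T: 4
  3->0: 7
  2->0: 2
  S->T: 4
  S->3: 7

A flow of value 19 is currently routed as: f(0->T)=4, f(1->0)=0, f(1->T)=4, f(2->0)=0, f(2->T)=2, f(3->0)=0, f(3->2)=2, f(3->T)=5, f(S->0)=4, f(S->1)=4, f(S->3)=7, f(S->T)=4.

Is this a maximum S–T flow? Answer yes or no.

Yes

Residual reachable from S: {0, 1, S}; T is not reachable.
Saturated cut: S->3, S->T, 1->T, 0->T with total capacity 19 = current flow value. Flow is maximum.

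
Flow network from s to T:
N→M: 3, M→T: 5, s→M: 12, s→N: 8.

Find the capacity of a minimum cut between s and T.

Max flow = 5 (via 1 augmenting path).
In the residual at optimum, the set reachable from s is {M, N, s}.
Cut edges: M→T (cap 5). Sum = 5.

5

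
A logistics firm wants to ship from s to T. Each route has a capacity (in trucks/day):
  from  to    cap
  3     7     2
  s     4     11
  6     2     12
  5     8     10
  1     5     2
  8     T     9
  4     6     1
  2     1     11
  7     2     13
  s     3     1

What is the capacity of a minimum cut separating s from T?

Max flow = 2 (via 2 augmenting paths).
In the residual at optimum, the set reachable from s is {4, s}.
Cut edges: 4->6 (cap 1), s->3 (cap 1). Sum = 2.

2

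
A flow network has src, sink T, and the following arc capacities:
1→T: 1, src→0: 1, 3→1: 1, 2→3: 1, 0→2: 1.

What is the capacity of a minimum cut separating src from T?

1

Max flow = 1 (via 1 augmenting path).
In the residual at optimum, the set reachable from src is {src}.
Cut edges: src→0 (cap 1). Sum = 1.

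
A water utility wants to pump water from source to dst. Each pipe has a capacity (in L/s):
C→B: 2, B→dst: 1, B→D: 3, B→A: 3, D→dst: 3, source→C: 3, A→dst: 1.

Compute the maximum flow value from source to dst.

Augment source→C→B→dst: bottleneck 1. Total 1.
Augment source→C→B→D→dst: bottleneck 1. Total 2.
No augmenting path remains in the residual graph.

2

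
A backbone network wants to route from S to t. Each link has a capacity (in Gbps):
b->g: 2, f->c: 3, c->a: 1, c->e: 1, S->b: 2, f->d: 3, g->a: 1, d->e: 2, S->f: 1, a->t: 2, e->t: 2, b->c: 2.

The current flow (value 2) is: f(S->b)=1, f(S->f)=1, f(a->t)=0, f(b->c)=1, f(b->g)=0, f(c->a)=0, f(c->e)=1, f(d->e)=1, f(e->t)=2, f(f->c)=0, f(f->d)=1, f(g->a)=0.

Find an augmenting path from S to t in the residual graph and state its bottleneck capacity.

S->b->c->a->t, bottleneck 1

Residual along S->b->c->a->t: S->b: 1, b->c: 1, c->a: 1, a->t: 2.
Bottleneck = min = 1.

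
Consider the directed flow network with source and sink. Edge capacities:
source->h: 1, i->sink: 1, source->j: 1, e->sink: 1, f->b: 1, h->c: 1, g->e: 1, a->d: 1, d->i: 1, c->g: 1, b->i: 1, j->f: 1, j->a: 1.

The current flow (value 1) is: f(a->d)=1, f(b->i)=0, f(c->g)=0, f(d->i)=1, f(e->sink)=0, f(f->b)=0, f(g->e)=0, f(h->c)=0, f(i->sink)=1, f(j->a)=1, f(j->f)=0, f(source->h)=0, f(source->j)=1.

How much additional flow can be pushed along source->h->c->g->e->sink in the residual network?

1

Residual capacities along the path: source->h: 1, h->c: 1, c->g: 1, g->e: 1, e->sink: 1.
Minimum is 1.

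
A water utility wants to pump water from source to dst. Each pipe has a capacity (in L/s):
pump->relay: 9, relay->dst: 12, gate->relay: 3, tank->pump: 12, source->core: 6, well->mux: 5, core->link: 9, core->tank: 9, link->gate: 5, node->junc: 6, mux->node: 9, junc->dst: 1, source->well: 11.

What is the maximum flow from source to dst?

7

Augment source->well->mux->node->junc->dst: bottleneck 1. Total 1.
Augment source->core->tank->pump->relay->dst: bottleneck 6. Total 7.
No augmenting path remains in the residual graph.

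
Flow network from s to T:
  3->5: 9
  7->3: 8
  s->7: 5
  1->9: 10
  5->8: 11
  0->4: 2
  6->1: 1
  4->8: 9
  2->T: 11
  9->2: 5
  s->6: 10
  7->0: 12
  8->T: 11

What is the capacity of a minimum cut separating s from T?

Max flow = 6 (via 3 augmenting paths).
In the residual at optimum, the set reachable from s is {6, s}.
Cut edges: 6->1 (cap 1), s->7 (cap 5). Sum = 6.

6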